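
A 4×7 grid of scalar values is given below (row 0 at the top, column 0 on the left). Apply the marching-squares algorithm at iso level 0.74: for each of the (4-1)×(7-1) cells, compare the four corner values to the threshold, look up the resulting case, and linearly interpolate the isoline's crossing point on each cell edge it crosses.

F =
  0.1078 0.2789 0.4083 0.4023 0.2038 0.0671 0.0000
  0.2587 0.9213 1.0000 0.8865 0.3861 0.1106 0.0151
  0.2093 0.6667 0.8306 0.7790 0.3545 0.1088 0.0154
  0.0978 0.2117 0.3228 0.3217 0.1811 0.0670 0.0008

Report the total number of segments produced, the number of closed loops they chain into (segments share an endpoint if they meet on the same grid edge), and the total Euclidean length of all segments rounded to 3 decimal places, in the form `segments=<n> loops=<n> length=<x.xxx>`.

segments=10 loops=1 length=6.861

cell (0,0): code 0100 → (0.718,1.000)–(1.000,0.726)
cell (0,1): code 1100 → (0.561,2.000)–(0.718,1.000)
cell (0,2): code 1100 → (0.697,3.000)–(0.561,2.000)
cell (0,3): code 1000 → (1.000,3.293)–(0.697,3.000)
cell (1,0): code 0010 → (1.000,0.726)–(1.712,1.000)
cell (1,1): code 0111 → (1.712,1.000)–(2.000,1.447)
cell (1,3): code 1001 → (2.000,3.092)–(1.000,3.293)
cell (2,1): code 0010 → (2.000,1.447)–(2.178,2.000)
cell (2,2): code 0011 → (2.178,2.000)–(2.085,3.000)
cell (2,3): code 0001 → (2.085,3.000)–(2.000,3.092)
total: 10 segments, chained into 1 closed loop(s), length Σ = 6.860958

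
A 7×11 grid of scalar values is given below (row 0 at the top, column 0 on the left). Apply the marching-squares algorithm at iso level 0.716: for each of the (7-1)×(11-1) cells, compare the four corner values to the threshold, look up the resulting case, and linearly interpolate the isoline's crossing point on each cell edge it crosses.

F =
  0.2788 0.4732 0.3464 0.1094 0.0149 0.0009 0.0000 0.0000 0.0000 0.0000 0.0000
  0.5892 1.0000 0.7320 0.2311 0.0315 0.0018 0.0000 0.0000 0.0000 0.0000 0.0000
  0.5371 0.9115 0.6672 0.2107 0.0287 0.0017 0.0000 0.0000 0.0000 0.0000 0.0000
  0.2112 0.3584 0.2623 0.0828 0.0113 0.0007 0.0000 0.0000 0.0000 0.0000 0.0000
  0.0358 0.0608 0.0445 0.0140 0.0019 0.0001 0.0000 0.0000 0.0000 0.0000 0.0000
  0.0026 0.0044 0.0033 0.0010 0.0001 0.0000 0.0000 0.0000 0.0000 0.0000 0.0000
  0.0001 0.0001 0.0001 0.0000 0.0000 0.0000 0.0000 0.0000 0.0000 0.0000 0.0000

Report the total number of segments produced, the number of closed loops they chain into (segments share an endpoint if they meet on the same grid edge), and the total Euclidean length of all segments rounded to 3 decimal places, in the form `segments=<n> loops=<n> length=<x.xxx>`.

segments=8 loops=1 length=5.594

cell (0,0): code 0100 → (0.461,1.000)–(1.000,0.309)
cell (0,1): code 1100 → (0.959,2.000)–(0.461,1.000)
cell (0,2): code 1000 → (1.000,2.032)–(0.959,2.000)
cell (1,0): code 0110 → (1.000,0.309)–(2.000,0.478)
cell (1,1): code 1011 → (2.000,1.800)–(1.247,2.000)
cell (1,2): code 0001 → (1.247,2.000)–(1.000,2.032)
cell (2,0): code 0010 → (2.000,0.478)–(2.353,1.000)
cell (2,1): code 0001 → (2.353,1.000)–(2.000,1.800)
total: 8 segments, chained into 1 closed loop(s), length Σ = 5.593706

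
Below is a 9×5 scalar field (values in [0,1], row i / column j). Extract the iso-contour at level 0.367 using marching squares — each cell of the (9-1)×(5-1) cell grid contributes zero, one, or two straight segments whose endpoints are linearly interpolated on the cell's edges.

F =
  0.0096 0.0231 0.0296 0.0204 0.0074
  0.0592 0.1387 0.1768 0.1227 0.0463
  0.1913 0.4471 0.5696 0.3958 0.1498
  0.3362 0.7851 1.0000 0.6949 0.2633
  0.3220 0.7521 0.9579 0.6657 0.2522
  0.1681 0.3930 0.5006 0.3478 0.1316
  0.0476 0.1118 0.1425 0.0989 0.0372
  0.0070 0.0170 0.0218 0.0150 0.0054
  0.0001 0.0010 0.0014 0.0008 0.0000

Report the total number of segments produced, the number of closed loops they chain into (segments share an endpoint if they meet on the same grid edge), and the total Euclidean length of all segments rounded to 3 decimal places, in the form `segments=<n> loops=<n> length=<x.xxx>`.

segments=14 loops=1 length=11.773

cell (1,0): code 0100 → (1.740,1.000)–(2.000,0.687)
cell (1,1): code 1100 → (1.484,2.000)–(1.740,1.000)
cell (1,2): code 1100 → (1.895,3.000)–(1.484,2.000)
cell (1,3): code 1000 → (2.000,3.117)–(1.895,3.000)
cell (2,0): code 0110 → (2.000,0.687)–(3.000,0.069)
cell (2,3): code 1001 → (3.000,3.760)–(2.000,3.117)
cell (3,0): code 0110 → (3.000,0.069)–(4.000,0.105)
cell (3,3): code 1001 → (4.000,3.722)–(3.000,3.760)
cell (4,0): code 0110 → (4.000,0.105)–(5.000,0.884)
cell (4,2): code 1011 → (5.000,2.874)–(4.940,3.000)
cell (4,3): code 0001 → (4.940,3.000)–(4.000,3.722)
cell (5,0): code 0010 → (5.000,0.884)–(5.092,1.000)
cell (5,1): code 0011 → (5.092,1.000)–(5.373,2.000)
cell (5,2): code 0001 → (5.373,2.000)–(5.000,2.874)
total: 14 segments, chained into 1 closed loop(s), length Σ = 11.773268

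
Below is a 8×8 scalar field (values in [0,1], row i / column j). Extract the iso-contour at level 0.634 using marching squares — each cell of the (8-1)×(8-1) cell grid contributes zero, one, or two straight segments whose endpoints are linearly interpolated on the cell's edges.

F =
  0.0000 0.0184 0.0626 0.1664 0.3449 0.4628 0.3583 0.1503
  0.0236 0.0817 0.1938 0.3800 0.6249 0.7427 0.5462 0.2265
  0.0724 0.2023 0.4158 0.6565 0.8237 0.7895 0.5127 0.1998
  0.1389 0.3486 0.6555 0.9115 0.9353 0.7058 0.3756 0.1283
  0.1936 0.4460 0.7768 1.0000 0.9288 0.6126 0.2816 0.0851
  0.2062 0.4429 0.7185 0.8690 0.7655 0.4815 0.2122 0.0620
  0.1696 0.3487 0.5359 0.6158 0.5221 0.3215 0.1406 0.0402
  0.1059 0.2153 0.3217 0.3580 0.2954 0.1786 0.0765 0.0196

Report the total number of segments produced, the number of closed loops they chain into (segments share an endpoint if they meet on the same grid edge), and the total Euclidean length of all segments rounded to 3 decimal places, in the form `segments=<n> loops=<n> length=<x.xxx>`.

cell (0,4): code 0100 → (0.612,5.000)–(1.000,4.077)
cell (0,5): code 1000 → (1.000,5.553)–(0.612,5.000)
cell (1,2): code 0100 → (1.919,3.000)–(2.000,2.907)
cell (1,3): code 1100 → (1.046,4.000)–(1.919,3.000)
cell (1,4): code 1110 → (1.000,4.077)–(1.046,4.000)
cell (1,5): code 1001 → (2.000,5.562)–(1.000,5.553)
cell (2,1): code 0100 → (2.910,2.000)–(3.000,1.930)
cell (2,2): code 1110 → (2.000,2.907)–(2.910,2.000)
cell (2,5): code 1001 → (3.000,5.217)–(2.000,5.562)
cell (3,1): code 0110 → (3.000,1.930)–(4.000,1.568)
cell (3,4): code 1011 → (4.000,4.932)–(3.770,5.000)
cell (3,5): code 0001 → (3.770,5.000)–(3.000,5.217)
cell (4,1): code 0110 → (4.000,1.568)–(5.000,1.693)
cell (4,4): code 1001 → (5.000,4.463)–(4.000,4.932)
cell (5,1): code 0010 → (5.000,1.693)–(5.463,2.000)
cell (5,2): code 0011 → (5.463,2.000)–(5.928,3.000)
cell (5,3): code 0011 → (5.928,3.000)–(5.540,4.000)
cell (5,4): code 0001 → (5.540,4.000)–(5.000,4.463)
total: 18 segments, chained into 1 closed loop(s), length Σ = 14.332165

segments=18 loops=1 length=14.332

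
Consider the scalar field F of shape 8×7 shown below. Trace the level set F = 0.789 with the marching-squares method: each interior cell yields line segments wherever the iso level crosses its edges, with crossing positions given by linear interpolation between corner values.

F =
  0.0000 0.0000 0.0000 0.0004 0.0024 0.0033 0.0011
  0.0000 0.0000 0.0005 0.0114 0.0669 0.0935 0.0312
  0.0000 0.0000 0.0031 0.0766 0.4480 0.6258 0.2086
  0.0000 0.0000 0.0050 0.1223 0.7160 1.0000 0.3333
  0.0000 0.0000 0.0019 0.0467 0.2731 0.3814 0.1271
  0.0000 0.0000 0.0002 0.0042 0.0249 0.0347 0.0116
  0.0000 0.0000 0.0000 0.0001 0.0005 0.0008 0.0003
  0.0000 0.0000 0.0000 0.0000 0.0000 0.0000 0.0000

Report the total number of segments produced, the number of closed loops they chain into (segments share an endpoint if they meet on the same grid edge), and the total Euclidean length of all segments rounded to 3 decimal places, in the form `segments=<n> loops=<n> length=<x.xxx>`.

cell (2,4): code 0100 → (2.436,5.000)–(3.000,4.257)
cell (2,5): code 1000 → (3.000,5.316)–(2.436,5.000)
cell (3,4): code 0010 → (3.000,4.257)–(3.341,5.000)
cell (3,5): code 0001 → (3.341,5.000)–(3.000,5.316)
total: 4 segments, chained into 1 closed loop(s), length Σ = 2.862136

segments=4 loops=1 length=2.862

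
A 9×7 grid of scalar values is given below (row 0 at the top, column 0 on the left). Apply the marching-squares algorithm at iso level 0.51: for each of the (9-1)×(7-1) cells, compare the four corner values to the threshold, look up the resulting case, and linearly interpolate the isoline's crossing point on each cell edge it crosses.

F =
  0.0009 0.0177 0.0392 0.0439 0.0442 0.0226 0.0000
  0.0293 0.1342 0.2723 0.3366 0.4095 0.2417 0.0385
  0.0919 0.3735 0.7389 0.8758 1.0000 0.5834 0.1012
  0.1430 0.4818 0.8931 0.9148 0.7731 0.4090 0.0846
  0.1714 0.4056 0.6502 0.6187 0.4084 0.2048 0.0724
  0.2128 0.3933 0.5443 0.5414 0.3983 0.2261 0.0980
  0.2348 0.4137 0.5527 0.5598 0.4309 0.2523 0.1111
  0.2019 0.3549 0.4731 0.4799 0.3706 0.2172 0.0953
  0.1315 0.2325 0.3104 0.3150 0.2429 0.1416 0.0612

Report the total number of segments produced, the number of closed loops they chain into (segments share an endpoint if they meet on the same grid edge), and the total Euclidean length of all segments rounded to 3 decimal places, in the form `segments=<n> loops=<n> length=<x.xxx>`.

cell (1,1): code 0100 → (1.509,2.000)–(2.000,1.374)
cell (1,2): code 1100 → (1.322,3.000)–(1.509,2.000)
cell (1,3): code 1100 → (1.170,4.000)–(1.322,3.000)
cell (1,4): code 1100 → (1.785,5.000)–(1.170,4.000)
cell (1,5): code 1000 → (2.000,5.152)–(1.785,5.000)
cell (2,1): code 0110 → (2.000,1.374)–(3.000,1.069)
cell (2,4): code 1011 → (3.000,4.723)–(2.421,5.000)
cell (2,5): code 0001 → (2.421,5.000)–(2.000,5.152)
cell (3,1): code 0110 → (3.000,1.069)–(4.000,1.427)
cell (3,3): code 1011 → (4.000,3.517)–(3.721,4.000)
cell (3,4): code 0001 → (3.721,4.000)–(3.000,4.723)
cell (4,1): code 0110 → (4.000,1.427)–(5.000,1.773)
cell (4,3): code 1001 → (5.000,3.219)–(4.000,3.517)
cell (5,1): code 0110 → (5.000,1.773)–(6.000,1.693)
cell (5,3): code 1001 → (6.000,3.386)–(5.000,3.219)
cell (6,1): code 0010 → (6.000,1.693)–(6.536,2.000)
cell (6,2): code 0011 → (6.536,2.000)–(6.623,3.000)
cell (6,3): code 0001 → (6.623,3.000)–(6.000,3.386)
total: 18 segments, chained into 1 closed loop(s), length Σ = 15.511713

segments=18 loops=1 length=15.512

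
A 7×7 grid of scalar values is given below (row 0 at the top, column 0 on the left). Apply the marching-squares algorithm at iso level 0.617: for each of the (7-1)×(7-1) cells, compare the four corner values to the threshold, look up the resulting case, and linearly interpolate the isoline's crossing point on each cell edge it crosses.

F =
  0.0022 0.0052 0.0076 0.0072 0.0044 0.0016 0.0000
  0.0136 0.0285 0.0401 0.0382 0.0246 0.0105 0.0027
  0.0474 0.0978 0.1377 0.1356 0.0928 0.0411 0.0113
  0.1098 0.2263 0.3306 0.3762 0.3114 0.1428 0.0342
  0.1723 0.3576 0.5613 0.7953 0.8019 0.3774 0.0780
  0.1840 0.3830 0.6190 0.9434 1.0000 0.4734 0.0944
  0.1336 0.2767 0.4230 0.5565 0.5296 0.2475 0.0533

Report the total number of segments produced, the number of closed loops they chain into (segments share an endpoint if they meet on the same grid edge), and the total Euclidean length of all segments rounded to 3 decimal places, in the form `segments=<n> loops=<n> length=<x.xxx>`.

cell (3,2): code 0100 → (3.575,3.000)–(4.000,2.238)
cell (3,3): code 1100 → (3.623,4.000)–(3.575,3.000)
cell (3,4): code 1000 → (4.000,4.436)–(3.623,4.000)
cell (4,1): code 0100 → (4.965,2.000)–(5.000,1.992)
cell (4,2): code 1110 → (4.000,2.238)–(4.965,2.000)
cell (4,4): code 1001 → (5.000,4.727)–(4.000,4.436)
cell (5,1): code 0010 → (5.000,1.992)–(5.010,2.000)
cell (5,2): code 0011 → (5.010,2.000)–(5.844,3.000)
cell (5,3): code 0011 → (5.844,3.000)–(5.814,4.000)
cell (5,4): code 0001 → (5.814,4.000)–(5.000,4.727)
total: 10 segments, chained into 1 closed loop(s), length Σ = 7.928731

segments=10 loops=1 length=7.929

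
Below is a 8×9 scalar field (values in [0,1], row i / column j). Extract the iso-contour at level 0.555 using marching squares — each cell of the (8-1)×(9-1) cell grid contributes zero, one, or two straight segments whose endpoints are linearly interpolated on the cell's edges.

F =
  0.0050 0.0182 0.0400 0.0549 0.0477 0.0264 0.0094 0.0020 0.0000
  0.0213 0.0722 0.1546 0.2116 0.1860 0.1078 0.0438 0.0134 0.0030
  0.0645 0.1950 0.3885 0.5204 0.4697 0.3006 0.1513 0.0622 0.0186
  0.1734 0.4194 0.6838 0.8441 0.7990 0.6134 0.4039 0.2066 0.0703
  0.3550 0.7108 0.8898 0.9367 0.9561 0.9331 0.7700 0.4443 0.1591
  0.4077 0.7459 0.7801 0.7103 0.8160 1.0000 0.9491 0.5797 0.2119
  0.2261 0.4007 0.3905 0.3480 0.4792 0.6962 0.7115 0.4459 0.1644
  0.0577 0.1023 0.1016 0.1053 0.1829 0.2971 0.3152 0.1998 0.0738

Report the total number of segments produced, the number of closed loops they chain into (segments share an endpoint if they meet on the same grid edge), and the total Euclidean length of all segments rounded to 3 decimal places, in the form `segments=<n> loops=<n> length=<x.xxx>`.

cell (2,1): code 0100 → (2.564,2.000)–(3.000,1.513)
cell (2,2): code 1100 → (2.107,3.000)–(2.564,2.000)
cell (2,3): code 1100 → (2.259,4.000)–(2.107,3.000)
cell (2,4): code 1100 → (2.813,5.000)–(2.259,4.000)
cell (2,5): code 1000 → (3.000,5.279)–(2.813,5.000)
cell (3,0): code 0100 → (3.465,1.000)–(4.000,0.562)
cell (3,1): code 1110 → (3.000,1.513)–(3.465,1.000)
cell (3,5): code 1101 → (3.413,6.000)–(3.000,5.279)
cell (3,6): code 1000 → (4.000,6.660)–(3.413,6.000)
cell (4,0): code 0110 → (4.000,0.562)–(5.000,0.436)
cell (4,6): code 1101 → (4.818,7.000)–(4.000,6.660)
cell (4,7): code 1000 → (5.000,7.067)–(4.818,7.000)
cell (5,0): code 0010 → (5.000,0.436)–(5.553,1.000)
cell (5,1): code 0011 → (5.553,1.000)–(5.578,2.000)
cell (5,2): code 0011 → (5.578,2.000)–(5.429,3.000)
cell (5,3): code 0011 → (5.429,3.000)–(5.775,4.000)
cell (5,4): code 0111 → (5.775,4.000)–(6.000,4.349)
cell (5,6): code 1011 → (6.000,6.589)–(5.185,7.000)
cell (5,7): code 0001 → (5.185,7.000)–(5.000,7.067)
cell (6,4): code 0010 → (6.000,4.349)–(6.354,5.000)
cell (6,5): code 0011 → (6.354,5.000)–(6.395,6.000)
cell (6,6): code 0001 → (6.395,6.000)–(6.000,6.589)
total: 22 segments, chained into 1 closed loop(s), length Σ = 17.265227

segments=22 loops=1 length=17.265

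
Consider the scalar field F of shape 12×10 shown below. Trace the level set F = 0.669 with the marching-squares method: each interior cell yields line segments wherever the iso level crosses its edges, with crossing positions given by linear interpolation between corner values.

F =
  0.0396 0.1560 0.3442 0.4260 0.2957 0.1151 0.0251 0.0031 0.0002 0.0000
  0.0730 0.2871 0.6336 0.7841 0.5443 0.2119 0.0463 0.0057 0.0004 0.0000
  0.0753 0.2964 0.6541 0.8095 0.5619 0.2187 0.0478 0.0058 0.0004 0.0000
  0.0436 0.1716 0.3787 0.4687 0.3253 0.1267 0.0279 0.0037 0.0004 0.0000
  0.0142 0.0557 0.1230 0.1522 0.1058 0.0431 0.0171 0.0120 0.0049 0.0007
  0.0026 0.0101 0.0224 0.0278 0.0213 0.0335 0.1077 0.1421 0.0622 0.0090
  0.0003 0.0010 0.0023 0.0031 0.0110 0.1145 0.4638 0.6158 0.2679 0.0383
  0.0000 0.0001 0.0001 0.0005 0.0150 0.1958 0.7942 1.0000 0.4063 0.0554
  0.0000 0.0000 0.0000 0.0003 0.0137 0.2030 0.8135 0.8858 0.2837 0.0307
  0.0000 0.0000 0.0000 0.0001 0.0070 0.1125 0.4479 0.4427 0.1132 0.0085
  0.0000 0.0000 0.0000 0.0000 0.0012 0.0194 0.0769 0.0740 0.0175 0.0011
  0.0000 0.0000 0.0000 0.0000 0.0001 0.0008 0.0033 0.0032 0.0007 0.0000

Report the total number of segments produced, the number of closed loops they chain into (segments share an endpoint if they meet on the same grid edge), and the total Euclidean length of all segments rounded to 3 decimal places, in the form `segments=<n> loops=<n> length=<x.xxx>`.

cell (0,2): code 0100 → (0.679,3.000)–(1.000,2.235)
cell (0,3): code 1000 → (1.000,3.480)–(0.679,3.000)
cell (1,2): code 0110 → (1.000,2.235)–(2.000,2.096)
cell (1,3): code 1001 → (2.000,3.567)–(1.000,3.480)
cell (2,2): code 0010 → (2.000,2.096)–(2.412,3.000)
cell (2,3): code 0001 → (2.412,3.000)–(2.000,3.567)
cell (6,5): code 0100 → (6.621,6.000)–(7.000,5.791)
cell (6,6): code 1100 → (6.138,7.000)–(6.621,6.000)
cell (6,7): code 1000 → (7.000,7.558)–(6.138,7.000)
cell (7,5): code 0110 → (7.000,5.791)–(8.000,5.763)
cell (7,7): code 1001 → (8.000,7.360)–(7.000,7.558)
cell (8,5): code 0010 → (8.000,5.763)–(8.395,6.000)
cell (8,6): code 0011 → (8.395,6.000)–(8.489,7.000)
cell (8,7): code 0001 → (8.489,7.000)–(8.000,7.360)
total: 14 segments, chained into 2 closed loop(s), length Σ = 11.777484

segments=14 loops=2 length=11.777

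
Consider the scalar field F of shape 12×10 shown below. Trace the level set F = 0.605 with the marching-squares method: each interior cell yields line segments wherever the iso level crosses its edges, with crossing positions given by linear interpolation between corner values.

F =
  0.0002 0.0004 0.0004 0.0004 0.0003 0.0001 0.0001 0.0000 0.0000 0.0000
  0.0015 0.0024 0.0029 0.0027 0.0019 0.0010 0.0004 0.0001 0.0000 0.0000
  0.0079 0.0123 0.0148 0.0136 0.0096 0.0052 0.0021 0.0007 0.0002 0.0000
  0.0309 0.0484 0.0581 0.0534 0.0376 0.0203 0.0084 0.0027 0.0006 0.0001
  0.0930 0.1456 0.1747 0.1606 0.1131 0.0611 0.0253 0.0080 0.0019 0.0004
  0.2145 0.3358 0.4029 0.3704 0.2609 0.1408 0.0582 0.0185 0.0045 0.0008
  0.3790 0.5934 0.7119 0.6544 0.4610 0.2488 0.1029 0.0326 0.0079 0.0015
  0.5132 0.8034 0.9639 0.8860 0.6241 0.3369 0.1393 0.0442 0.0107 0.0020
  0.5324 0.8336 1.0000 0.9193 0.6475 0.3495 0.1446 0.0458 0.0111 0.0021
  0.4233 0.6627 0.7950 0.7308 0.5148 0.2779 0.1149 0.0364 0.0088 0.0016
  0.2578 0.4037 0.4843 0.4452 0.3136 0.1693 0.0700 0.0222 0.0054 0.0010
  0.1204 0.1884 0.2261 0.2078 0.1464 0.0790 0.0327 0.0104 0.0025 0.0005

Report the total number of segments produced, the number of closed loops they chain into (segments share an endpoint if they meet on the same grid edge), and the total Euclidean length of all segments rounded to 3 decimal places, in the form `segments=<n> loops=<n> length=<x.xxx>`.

segments=16 loops=1 length=12.284

cell (5,1): code 0100 → (5.654,2.000)–(6.000,1.098)
cell (5,2): code 1100 → (5.826,3.000)–(5.654,2.000)
cell (5,3): code 1000 → (6.000,3.255)–(5.826,3.000)
cell (6,0): code 0100 → (6.055,1.000)–(7.000,0.316)
cell (6,1): code 1110 → (6.000,1.098)–(6.055,1.000)
cell (6,3): code 1101 → (6.883,4.000)–(6.000,3.255)
cell (6,4): code 1000 → (7.000,4.067)–(6.883,4.000)
cell (7,0): code 0110 → (7.000,0.316)–(8.000,0.241)
cell (7,4): code 1001 → (8.000,4.143)–(7.000,4.067)
cell (8,0): code 0110 → (8.000,0.241)–(9.000,0.759)
cell (8,3): code 1011 → (9.000,3.582)–(8.320,4.000)
cell (8,4): code 0001 → (8.320,4.000)–(8.000,4.143)
cell (9,0): code 0010 → (9.000,0.759)–(9.223,1.000)
cell (9,1): code 0011 → (9.223,1.000)–(9.612,2.000)
cell (9,2): code 0011 → (9.612,2.000)–(9.440,3.000)
cell (9,3): code 0001 → (9.440,3.000)–(9.000,3.582)
total: 16 segments, chained into 1 closed loop(s), length Σ = 12.284176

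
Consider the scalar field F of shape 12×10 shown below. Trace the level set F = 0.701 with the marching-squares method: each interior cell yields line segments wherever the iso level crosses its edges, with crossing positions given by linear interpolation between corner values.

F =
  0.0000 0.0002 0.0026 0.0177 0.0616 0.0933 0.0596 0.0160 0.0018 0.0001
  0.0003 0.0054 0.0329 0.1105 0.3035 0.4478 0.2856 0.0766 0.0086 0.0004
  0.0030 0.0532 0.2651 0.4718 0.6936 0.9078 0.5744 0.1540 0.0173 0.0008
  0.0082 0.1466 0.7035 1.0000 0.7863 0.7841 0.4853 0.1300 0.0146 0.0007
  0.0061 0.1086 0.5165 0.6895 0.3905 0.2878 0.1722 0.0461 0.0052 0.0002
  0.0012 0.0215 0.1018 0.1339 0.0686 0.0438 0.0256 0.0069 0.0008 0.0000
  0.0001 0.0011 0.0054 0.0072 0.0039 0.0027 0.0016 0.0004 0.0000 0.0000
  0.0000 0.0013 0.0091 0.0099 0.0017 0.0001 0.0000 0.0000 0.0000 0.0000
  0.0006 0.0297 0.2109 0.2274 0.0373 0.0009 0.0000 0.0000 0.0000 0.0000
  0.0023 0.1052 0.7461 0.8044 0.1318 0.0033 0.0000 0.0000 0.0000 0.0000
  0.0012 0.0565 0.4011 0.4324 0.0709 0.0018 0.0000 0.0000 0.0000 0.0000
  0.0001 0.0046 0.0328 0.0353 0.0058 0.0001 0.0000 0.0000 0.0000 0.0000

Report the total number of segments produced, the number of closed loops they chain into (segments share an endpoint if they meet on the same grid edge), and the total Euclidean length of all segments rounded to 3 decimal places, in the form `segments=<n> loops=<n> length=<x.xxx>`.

cell (1,4): code 0100 → (1.550,5.000)–(2.000,4.035)
cell (1,5): code 1000 → (2.000,5.620)–(1.550,5.000)
cell (2,1): code 0100 → (2.994,2.000)–(3.000,1.996)
cell (2,2): code 1100 → (2.434,3.000)–(2.994,2.000)
cell (2,3): code 1100 → (2.080,4.000)–(2.434,3.000)
cell (2,4): code 1110 → (2.000,4.035)–(2.080,4.000)
cell (2,5): code 1001 → (3.000,5.278)–(2.000,5.620)
cell (3,1): code 0010 → (3.000,1.996)–(3.013,2.000)
cell (3,2): code 0011 → (3.013,2.000)–(3.963,3.000)
cell (3,3): code 0011 → (3.963,3.000)–(3.216,4.000)
cell (3,4): code 0011 → (3.216,4.000)–(3.167,5.000)
cell (3,5): code 0001 → (3.167,5.000)–(3.000,5.278)
cell (8,1): code 0100 → (8.916,2.000)–(9.000,1.930)
cell (8,2): code 1100 → (8.821,3.000)–(8.916,2.000)
cell (8,3): code 1000 → (9.000,3.154)–(8.821,3.000)
cell (9,1): code 0010 → (9.000,1.930)–(9.131,2.000)
cell (9,2): code 0011 → (9.131,2.000)–(9.278,3.000)
cell (9,3): code 0001 → (9.278,3.000)–(9.000,3.154)
total: 18 segments, chained into 2 closed loop(s), length Σ = 11.984017

segments=18 loops=2 length=11.984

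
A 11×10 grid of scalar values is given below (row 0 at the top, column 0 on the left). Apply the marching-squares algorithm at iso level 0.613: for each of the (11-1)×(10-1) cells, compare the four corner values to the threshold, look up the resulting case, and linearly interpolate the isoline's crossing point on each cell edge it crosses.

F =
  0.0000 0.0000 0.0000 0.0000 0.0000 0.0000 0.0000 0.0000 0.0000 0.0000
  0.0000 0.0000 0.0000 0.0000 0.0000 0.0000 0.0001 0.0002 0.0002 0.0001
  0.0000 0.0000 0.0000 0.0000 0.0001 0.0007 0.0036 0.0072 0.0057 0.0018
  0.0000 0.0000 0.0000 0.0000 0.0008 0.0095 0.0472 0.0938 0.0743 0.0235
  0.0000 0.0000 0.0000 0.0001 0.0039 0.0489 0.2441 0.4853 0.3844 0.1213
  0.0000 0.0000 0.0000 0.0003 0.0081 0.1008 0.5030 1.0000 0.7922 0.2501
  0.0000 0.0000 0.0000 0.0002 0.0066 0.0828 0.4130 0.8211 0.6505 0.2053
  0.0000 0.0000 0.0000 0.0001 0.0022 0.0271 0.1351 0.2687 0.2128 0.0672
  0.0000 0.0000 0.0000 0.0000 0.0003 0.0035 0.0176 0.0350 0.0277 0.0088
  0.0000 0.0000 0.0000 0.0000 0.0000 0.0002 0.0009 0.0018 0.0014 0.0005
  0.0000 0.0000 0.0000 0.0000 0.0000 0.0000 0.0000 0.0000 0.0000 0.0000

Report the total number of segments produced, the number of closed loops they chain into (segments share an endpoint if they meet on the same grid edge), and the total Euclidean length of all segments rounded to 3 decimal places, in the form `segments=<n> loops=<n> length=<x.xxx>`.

cell (4,6): code 0100 → (4.248,7.000)–(5.000,6.221)
cell (4,7): code 1100 → (4.561,8.000)–(4.248,7.000)
cell (4,8): code 1000 → (5.000,8.331)–(4.561,8.000)
cell (5,6): code 0110 → (5.000,6.221)–(6.000,6.490)
cell (5,8): code 1001 → (6.000,8.084)–(5.000,8.331)
cell (6,6): code 0010 → (6.000,6.490)–(6.377,7.000)
cell (6,7): code 0011 → (6.377,7.000)–(6.086,8.000)
cell (6,8): code 0001 → (6.086,8.000)–(6.000,8.084)
total: 8 segments, chained into 1 closed loop(s), length Σ = 6.541008

segments=8 loops=1 length=6.541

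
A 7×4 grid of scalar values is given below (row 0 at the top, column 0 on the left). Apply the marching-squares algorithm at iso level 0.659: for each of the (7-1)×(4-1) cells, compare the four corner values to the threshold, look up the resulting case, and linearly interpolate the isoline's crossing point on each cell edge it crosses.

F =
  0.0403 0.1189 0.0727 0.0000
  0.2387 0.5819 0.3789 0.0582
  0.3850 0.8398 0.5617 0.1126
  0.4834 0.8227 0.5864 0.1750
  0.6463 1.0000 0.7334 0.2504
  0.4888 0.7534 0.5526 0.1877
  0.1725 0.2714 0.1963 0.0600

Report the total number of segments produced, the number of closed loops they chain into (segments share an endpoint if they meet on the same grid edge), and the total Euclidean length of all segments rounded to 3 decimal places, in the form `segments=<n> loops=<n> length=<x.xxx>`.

segments=12 loops=1 length=9.305

cell (1,0): code 0100 → (1.299,1.000)–(2.000,0.602)
cell (1,1): code 1000 → (2.000,1.650)–(1.299,1.000)
cell (2,0): code 0110 → (2.000,0.602)–(3.000,0.518)
cell (2,1): code 1001 → (3.000,1.693)–(2.000,1.650)
cell (3,0): code 0110 → (3.000,0.518)–(4.000,0.036)
cell (3,1): code 1101 → (3.494,2.000)–(3.000,1.693)
cell (3,2): code 1000 → (4.000,2.154)–(3.494,2.000)
cell (4,0): code 0110 → (4.000,0.036)–(5.000,0.643)
cell (4,1): code 1011 → (5.000,1.470)–(4.412,2.000)
cell (4,2): code 0001 → (4.412,2.000)–(4.000,2.154)
cell (5,0): code 0010 → (5.000,0.643)–(5.196,1.000)
cell (5,1): code 0001 → (5.196,1.000)–(5.000,1.470)
total: 12 segments, chained into 1 closed loop(s), length Σ = 9.304691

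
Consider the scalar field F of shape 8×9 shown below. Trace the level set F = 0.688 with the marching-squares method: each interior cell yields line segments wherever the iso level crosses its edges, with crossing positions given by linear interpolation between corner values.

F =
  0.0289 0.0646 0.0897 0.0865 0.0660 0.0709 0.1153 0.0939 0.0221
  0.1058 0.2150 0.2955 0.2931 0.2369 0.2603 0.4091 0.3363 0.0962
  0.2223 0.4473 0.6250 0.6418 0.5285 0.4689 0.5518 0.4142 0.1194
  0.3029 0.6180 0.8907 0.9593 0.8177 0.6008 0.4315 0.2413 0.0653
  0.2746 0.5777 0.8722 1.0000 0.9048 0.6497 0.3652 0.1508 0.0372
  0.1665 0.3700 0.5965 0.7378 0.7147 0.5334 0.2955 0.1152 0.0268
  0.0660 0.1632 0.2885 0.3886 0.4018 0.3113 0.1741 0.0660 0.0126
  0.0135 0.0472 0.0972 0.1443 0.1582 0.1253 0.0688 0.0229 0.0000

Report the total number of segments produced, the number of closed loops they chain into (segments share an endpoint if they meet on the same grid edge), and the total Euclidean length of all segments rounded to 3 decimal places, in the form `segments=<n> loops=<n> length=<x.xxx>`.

cell (2,1): code 0100 → (2.237,2.000)–(3.000,1.257)
cell (2,2): code 1100 → (2.146,3.000)–(2.237,2.000)
cell (2,3): code 1100 → (2.552,4.000)–(2.146,3.000)
cell (2,4): code 1000 → (3.000,4.598)–(2.552,4.000)
cell (3,1): code 0110 → (3.000,1.257)–(4.000,1.375)
cell (3,4): code 1001 → (4.000,4.850)–(3.000,4.598)
cell (4,1): code 0010 → (4.000,1.375)–(4.668,2.000)
cell (4,2): code 0111 → (4.668,2.000)–(5.000,2.648)
cell (4,4): code 1001 → (5.000,4.147)–(4.000,4.850)
cell (5,2): code 0010 → (5.000,2.648)–(5.143,3.000)
cell (5,3): code 0011 → (5.143,3.000)–(5.085,4.000)
cell (5,4): code 0001 → (5.085,4.000)–(5.000,4.147)
total: 12 segments, chained into 1 closed loop(s), length Σ = 10.351261

segments=12 loops=1 length=10.351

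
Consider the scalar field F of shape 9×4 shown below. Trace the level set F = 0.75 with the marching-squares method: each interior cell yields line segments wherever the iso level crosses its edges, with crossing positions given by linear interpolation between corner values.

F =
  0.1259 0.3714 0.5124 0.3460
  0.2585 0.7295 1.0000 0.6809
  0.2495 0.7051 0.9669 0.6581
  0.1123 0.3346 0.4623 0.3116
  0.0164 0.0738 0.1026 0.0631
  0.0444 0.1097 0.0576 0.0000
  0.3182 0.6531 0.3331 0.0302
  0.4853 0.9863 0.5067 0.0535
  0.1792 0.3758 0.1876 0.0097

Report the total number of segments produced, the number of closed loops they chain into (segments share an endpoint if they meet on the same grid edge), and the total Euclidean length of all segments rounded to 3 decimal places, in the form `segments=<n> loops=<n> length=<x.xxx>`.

cell (0,1): code 0100 → (0.487,2.000)–(1.000,1.076)
cell (0,2): code 1000 → (1.000,2.783)–(0.487,2.000)
cell (1,1): code 0110 → (1.000,1.076)–(2.000,1.172)
cell (1,2): code 1001 → (2.000,2.702)–(1.000,2.783)
cell (2,1): code 0010 → (2.000,1.172)–(2.430,2.000)
cell (2,2): code 0001 → (2.430,2.000)–(2.000,2.702)
cell (6,0): code 0100 → (6.291,1.000)–(7.000,0.528)
cell (6,1): code 1000 → (7.000,1.493)–(6.291,1.000)
cell (7,0): code 0010 → (7.000,0.528)–(7.387,1.000)
cell (7,1): code 0001 → (7.387,1.000)–(7.000,1.493)
total: 10 segments, chained into 2 closed loop(s), length Σ = 8.709857

segments=10 loops=2 length=8.710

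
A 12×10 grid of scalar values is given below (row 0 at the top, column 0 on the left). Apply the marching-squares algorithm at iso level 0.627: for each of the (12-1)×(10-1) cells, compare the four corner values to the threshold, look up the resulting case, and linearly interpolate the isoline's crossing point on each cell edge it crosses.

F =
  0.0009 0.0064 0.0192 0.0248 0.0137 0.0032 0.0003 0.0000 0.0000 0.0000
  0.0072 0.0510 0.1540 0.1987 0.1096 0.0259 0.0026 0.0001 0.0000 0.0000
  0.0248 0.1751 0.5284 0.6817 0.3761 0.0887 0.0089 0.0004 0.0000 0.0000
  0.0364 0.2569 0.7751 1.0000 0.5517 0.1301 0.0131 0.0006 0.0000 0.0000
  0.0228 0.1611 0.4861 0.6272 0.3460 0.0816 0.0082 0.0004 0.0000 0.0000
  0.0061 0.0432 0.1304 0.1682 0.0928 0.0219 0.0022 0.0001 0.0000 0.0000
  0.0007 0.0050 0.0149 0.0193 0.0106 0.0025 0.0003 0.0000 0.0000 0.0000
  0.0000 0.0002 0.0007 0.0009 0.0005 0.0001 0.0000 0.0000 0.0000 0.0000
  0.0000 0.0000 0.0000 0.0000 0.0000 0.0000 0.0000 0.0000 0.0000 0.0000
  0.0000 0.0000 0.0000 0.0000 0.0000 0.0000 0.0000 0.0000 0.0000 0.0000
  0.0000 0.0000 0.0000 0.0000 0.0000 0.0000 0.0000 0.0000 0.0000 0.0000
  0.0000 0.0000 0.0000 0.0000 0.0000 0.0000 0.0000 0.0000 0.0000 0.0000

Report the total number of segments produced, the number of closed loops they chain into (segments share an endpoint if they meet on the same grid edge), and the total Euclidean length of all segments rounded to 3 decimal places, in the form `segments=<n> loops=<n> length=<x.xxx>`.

segments=10 loops=1 length=6.203

cell (1,2): code 0100 → (1.887,3.000)–(2.000,2.643)
cell (1,3): code 1000 → (2.000,3.179)–(1.887,3.000)
cell (2,1): code 0100 → (2.400,2.000)–(3.000,1.714)
cell (2,2): code 1110 → (2.000,2.643)–(2.400,2.000)
cell (2,3): code 1001 → (3.000,3.832)–(2.000,3.179)
cell (3,1): code 0010 → (3.000,1.714)–(3.512,2.000)
cell (3,2): code 0111 → (3.512,2.000)–(4.000,2.999)
cell (3,3): code 1001 → (4.000,3.001)–(3.000,3.832)
cell (4,2): code 0010 → (4.000,2.999)–(4.000,3.000)
cell (4,3): code 0001 → (4.000,3.000)–(4.000,3.001)
total: 10 segments, chained into 1 closed loop(s), length Σ = 6.203393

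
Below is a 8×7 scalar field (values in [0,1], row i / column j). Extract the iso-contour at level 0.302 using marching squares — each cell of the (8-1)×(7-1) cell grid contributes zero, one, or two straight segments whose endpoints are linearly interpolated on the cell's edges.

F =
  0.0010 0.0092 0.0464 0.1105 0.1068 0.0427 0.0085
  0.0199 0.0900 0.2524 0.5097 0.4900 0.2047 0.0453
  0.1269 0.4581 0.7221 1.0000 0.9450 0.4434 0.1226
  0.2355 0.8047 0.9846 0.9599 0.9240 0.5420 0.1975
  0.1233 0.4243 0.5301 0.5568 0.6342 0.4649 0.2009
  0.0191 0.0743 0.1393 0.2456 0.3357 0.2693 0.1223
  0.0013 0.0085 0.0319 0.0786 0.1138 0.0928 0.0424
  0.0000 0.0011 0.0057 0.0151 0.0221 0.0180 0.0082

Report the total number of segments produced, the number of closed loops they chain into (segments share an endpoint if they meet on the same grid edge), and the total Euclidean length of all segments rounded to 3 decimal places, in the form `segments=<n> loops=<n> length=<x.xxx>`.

cell (0,2): code 0100 → (0.480,3.000)–(1.000,2.193)
cell (0,3): code 1100 → (0.509,4.000)–(0.480,3.000)
cell (0,4): code 1000 → (1.000,4.659)–(0.509,4.000)
cell (1,0): code 0100 → (1.576,1.000)–(2.000,0.529)
cell (1,1): code 1100 → (1.106,2.000)–(1.576,1.000)
cell (1,2): code 1110 → (1.000,2.193)–(1.106,2.000)
cell (1,4): code 1101 → (1.408,5.000)–(1.000,4.659)
cell (1,5): code 1000 → (2.000,5.441)–(1.408,5.000)
cell (2,0): code 0110 → (2.000,0.529)–(3.000,0.117)
cell (2,5): code 1001 → (3.000,5.697)–(2.000,5.441)
cell (3,0): code 0110 → (3.000,0.117)–(4.000,0.594)
cell (3,5): code 1001 → (4.000,5.617)–(3.000,5.697)
cell (4,0): code 0010 → (4.000,0.594)–(4.349,1.000)
cell (4,1): code 0011 → (4.349,1.000)–(4.584,2.000)
cell (4,2): code 0011 → (4.584,2.000)–(4.819,3.000)
cell (4,3): code 0111 → (4.819,3.000)–(5.000,3.626)
cell (4,4): code 1011 → (5.000,4.508)–(4.833,5.000)
cell (4,5): code 0001 → (4.833,5.000)–(4.000,5.617)
cell (5,3): code 0010 → (5.000,3.626)–(5.152,4.000)
cell (5,4): code 0001 → (5.152,4.000)–(5.000,4.508)
total: 20 segments, chained into 1 closed loop(s), length Σ = 15.967786

segments=20 loops=1 length=15.968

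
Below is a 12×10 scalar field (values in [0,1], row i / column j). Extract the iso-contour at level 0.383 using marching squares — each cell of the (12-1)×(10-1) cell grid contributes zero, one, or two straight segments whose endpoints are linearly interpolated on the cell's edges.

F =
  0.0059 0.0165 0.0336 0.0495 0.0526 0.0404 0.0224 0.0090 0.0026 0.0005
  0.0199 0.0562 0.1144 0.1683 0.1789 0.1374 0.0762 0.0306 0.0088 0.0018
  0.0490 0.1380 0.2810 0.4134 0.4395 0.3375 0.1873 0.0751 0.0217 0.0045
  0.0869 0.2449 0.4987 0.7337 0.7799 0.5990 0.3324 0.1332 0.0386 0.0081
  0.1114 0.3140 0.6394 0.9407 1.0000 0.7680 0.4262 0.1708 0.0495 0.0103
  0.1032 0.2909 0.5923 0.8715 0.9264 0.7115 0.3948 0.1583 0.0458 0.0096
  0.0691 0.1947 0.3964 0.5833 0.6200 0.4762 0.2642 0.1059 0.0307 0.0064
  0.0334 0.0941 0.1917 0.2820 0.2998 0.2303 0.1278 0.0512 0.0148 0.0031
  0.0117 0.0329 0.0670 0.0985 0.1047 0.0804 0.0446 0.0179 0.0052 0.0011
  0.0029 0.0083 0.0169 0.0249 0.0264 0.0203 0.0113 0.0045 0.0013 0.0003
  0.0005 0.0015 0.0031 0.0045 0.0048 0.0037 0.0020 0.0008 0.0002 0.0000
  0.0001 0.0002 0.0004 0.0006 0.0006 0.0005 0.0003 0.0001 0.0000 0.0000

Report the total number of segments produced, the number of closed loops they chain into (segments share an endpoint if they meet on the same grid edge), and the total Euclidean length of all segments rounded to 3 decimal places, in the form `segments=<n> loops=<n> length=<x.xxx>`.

cell (1,2): code 0100 → (1.876,3.000)–(2.000,2.770)
cell (1,3): code 1100 → (1.783,4.000)–(1.876,3.000)
cell (1,4): code 1000 → (2.000,4.554)–(1.783,4.000)
cell (2,1): code 0100 → (2.469,2.000)–(3.000,1.544)
cell (2,2): code 1110 → (2.000,2.770)–(2.469,2.000)
cell (2,4): code 1101 → (2.174,5.000)–(2.000,4.554)
cell (2,5): code 1000 → (3.000,5.810)–(2.174,5.000)
cell (3,1): code 0110 → (3.000,1.544)–(4.000,1.212)
cell (3,5): code 1101 → (3.539,6.000)–(3.000,5.810)
cell (3,6): code 1000 → (4.000,6.169)–(3.539,6.000)
cell (4,1): code 0110 → (4.000,1.212)–(5.000,1.306)
cell (4,6): code 1001 → (5.000,6.050)–(4.000,6.169)
cell (5,1): code 0110 → (5.000,1.306)–(6.000,1.934)
cell (5,5): code 1011 → (6.000,5.440)–(5.090,6.000)
cell (5,6): code 0001 → (5.090,6.000)–(5.000,6.050)
cell (6,1): code 0010 → (6.000,1.934)–(6.065,2.000)
cell (6,2): code 0011 → (6.065,2.000)–(6.665,3.000)
cell (6,3): code 0011 → (6.665,3.000)–(6.740,4.000)
cell (6,4): code 0011 → (6.740,4.000)–(6.379,5.000)
cell (6,5): code 0001 → (6.379,5.000)–(6.000,5.440)
total: 20 segments, chained into 1 closed loop(s), length Σ = 15.483519

segments=20 loops=1 length=15.484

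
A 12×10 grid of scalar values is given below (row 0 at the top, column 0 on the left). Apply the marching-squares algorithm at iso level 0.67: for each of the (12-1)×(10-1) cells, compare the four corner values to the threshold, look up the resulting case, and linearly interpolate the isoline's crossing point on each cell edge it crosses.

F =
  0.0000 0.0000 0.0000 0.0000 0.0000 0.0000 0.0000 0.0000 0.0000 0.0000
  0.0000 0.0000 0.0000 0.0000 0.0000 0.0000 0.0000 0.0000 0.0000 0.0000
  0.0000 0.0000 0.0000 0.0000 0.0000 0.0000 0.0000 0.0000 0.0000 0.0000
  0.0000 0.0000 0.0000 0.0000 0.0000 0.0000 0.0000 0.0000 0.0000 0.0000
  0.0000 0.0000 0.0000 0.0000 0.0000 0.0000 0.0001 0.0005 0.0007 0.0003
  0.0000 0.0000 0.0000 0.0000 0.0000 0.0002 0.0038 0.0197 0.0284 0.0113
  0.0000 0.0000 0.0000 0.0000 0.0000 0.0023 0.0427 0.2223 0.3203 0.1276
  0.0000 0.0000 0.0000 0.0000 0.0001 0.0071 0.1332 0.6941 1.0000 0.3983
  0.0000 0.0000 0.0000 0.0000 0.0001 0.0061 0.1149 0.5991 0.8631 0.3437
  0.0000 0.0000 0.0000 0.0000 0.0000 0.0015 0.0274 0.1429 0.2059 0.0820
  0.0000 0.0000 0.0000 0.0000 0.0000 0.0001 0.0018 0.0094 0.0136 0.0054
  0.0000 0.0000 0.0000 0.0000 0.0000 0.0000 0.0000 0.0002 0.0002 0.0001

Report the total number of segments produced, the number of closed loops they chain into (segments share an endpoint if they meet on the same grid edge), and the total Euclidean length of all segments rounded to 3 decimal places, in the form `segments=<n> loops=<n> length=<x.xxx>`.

cell (6,6): code 0100 → (6.949,7.000)–(7.000,6.957)
cell (6,7): code 1100 → (6.514,8.000)–(6.949,7.000)
cell (6,8): code 1000 → (7.000,8.548)–(6.514,8.000)
cell (7,6): code 0010 → (7.000,6.957)–(7.254,7.000)
cell (7,7): code 0111 → (7.254,7.000)–(8.000,7.269)
cell (7,8): code 1001 → (8.000,8.372)–(7.000,8.548)
cell (8,7): code 0010 → (8.000,7.269)–(8.294,8.000)
cell (8,8): code 0001 → (8.294,8.000)–(8.000,8.372)
total: 8 segments, chained into 1 closed loop(s), length Σ = 5.217569

segments=8 loops=1 length=5.218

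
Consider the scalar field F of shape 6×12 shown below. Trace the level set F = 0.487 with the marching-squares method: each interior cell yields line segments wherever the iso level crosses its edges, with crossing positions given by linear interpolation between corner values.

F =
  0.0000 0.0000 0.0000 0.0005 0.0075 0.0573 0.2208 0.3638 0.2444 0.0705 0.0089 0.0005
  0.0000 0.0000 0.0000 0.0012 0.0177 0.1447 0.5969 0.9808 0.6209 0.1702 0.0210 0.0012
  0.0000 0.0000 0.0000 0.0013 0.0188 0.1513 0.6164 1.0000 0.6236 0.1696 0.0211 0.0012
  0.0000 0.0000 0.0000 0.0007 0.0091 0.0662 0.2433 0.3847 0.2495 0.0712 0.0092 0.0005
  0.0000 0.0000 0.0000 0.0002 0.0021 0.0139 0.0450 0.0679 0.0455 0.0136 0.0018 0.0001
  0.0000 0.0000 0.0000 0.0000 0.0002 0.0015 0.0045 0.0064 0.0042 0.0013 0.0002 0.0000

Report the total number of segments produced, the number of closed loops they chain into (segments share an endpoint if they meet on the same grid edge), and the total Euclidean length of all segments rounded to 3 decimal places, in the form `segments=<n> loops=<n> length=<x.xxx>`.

cell (0,5): code 0100 → (0.708,6.000)–(1.000,5.757)
cell (0,6): code 1100 → (0.200,7.000)–(0.708,6.000)
cell (0,7): code 1100 → (0.644,8.000)–(0.200,7.000)
cell (0,8): code 1000 → (1.000,8.297)–(0.644,8.000)
cell (1,5): code 0110 → (1.000,5.757)–(2.000,5.722)
cell (1,8): code 1001 → (2.000,8.301)–(1.000,8.297)
cell (2,5): code 0010 → (2.000,5.722)–(2.347,6.000)
cell (2,6): code 0011 → (2.347,6.000)–(2.834,7.000)
cell (2,7): code 0011 → (2.834,7.000)–(2.365,8.000)
cell (2,8): code 0001 → (2.365,8.000)–(2.000,8.301)
total: 10 segments, chained into 1 closed loop(s), length Σ = 8.194558

segments=10 loops=1 length=8.195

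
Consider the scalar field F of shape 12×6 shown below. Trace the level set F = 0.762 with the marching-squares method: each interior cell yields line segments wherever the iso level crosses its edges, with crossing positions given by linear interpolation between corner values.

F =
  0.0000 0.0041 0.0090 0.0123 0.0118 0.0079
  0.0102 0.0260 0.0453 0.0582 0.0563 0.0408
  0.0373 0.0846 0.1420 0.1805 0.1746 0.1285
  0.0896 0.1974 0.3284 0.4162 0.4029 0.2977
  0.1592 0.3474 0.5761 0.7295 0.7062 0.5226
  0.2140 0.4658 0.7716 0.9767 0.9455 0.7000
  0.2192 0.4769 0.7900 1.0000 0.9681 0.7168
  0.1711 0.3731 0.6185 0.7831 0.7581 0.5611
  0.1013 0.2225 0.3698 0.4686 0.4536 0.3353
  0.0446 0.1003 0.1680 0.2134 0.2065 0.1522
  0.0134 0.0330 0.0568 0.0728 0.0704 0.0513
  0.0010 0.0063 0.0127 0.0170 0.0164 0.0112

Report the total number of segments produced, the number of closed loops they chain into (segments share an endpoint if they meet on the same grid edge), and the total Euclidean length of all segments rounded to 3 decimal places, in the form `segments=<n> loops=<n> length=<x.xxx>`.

cell (4,1): code 0100 → (4.951,2.000)–(5.000,1.969)
cell (4,2): code 1100 → (4.131,3.000)–(4.951,2.000)
cell (4,3): code 1100 → (4.233,4.000)–(4.131,3.000)
cell (4,4): code 1000 → (5.000,4.747)–(4.233,4.000)
cell (5,1): code 0110 → (5.000,1.969)–(6.000,1.911)
cell (5,4): code 1001 → (6.000,4.820)–(5.000,4.747)
cell (6,1): code 0010 → (6.000,1.911)–(6.163,2.000)
cell (6,2): code 0111 → (6.163,2.000)–(7.000,2.872)
cell (6,3): code 1011 → (7.000,3.844)–(6.981,4.000)
cell (6,4): code 0001 → (6.981,4.000)–(6.000,4.820)
cell (7,2): code 0010 → (7.000,2.872)–(7.067,3.000)
cell (7,3): code 0001 → (7.067,3.000)–(7.000,3.844)
total: 12 segments, chained into 1 closed loop(s), length Σ = 9.253423

segments=12 loops=1 length=9.253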